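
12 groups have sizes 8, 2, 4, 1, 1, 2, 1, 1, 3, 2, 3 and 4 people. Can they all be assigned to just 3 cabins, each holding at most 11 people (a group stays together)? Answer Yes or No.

A valid assignment using 3 cabins:
  cabin 1: 8 + 3 = 11
  cabin 2: 4 + 4 + 3 = 11
  cabin 3: 2 + 2 + 2 + 1 + 1 + 1 + 1 = 10
Every load is within 11 people, so 3 cabins suffice.

Yes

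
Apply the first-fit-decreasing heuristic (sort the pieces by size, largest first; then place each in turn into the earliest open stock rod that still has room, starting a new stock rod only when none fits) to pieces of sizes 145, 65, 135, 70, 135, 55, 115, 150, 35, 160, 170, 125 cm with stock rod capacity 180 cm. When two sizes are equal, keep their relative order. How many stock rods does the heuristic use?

9

Sorted descending: 170, 160, 150, 145, 135, 135, 125, 115, 70, 65, 55, 35.
  170 → stock rod 1 (new)  [load 170/180]
  160 → stock rod 2 (new)  [load 160/180]
  150 → stock rod 3 (new)  [load 150/180]
  145 → stock rod 4 (new)  [load 145/180]
  135 → stock rod 5 (new)  [load 135/180]
  135 → stock rod 6 (new)  [load 135/180]
  125 → stock rod 7 (new)  [load 125/180]
  115 → stock rod 8 (new)  [load 115/180]
  70 → stock rod 9 (new)  [load 70/180]
  65 → stock rod 8  [load 180/180]
  55 → stock rod 7  [load 180/180]
  35 → stock rod 4  [load 180/180]
9 stock rods opened.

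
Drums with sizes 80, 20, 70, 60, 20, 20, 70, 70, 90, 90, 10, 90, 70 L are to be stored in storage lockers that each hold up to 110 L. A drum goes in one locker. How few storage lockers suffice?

Total = 90 + 90 + 90 + 80 + 70 + 70 + 70 + 70 + 60 + 20 + 20 + 20 + 10 = 760 L.
Lower bound: ⌈760/110⌉ = 7 storage lockers.
Also, 9 drums each exceed 55 L, and no two of those can share a locker, so at least 9 storage lockers are needed.
A packing using 9 storage lockers:
  locker 1: 90 + 20 = 110
  locker 2: 90 + 20 = 110
  locker 3: 90 + 20 = 110
  locker 4: 80 + 10 = 90
  locker 5: 70 = 70
  locker 6: 70 = 70
  locker 7: 70 = 70
  locker 8: 70 = 70
  locker 9: 60 = 60
This matches the lower bound, so 9 is optimal.

9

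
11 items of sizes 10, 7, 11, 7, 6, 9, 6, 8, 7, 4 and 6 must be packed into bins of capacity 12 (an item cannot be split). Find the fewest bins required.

Total = 11 + 10 + 9 + 8 + 7 + 7 + 7 + 6 + 6 + 6 + 4 = 81.
Lower bound: ⌈81/12⌉ = 7 bins.
A packing using 9 bins:
  bin 1: 11 = 11
  bin 2: 10 = 10
  bin 3: 9 = 9
  bin 4: 8 + 4 = 12
  bin 5: 7 = 7
  bin 6: 7 = 7
  bin 7: 7 = 7
  bin 8: 6 + 6 = 12
  bin 9: 6 = 6
No arrangement into 8 bins stays within capacity, so 9 is optimal.

9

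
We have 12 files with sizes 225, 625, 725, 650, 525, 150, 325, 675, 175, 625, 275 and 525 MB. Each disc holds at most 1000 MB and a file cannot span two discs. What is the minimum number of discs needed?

Total = 725 + 675 + 650 + 625 + 625 + 525 + 525 + 325 + 275 + 225 + 175 + 150 = 5500 MB.
Lower bound: ⌈5500/1000⌉ = 6 discs.
Also, 7 files each exceed 500 MB, and no two of those can share a disc, so at least 7 discs are needed.
A packing using 7 discs:
  disc 1: 725 + 275 = 1000
  disc 2: 675 + 325 = 1000
  disc 3: 650 + 225 = 875
  disc 4: 625 + 175 + 150 = 950
  disc 5: 625 = 625
  disc 6: 525 = 525
  disc 7: 525 = 525
This matches the lower bound, so 7 is optimal.

7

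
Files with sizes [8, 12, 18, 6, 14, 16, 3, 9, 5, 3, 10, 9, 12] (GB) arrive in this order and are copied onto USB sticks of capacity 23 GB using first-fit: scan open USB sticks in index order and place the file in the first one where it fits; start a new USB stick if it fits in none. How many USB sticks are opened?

  8 → USB stick 1 (new)  [load 8/23]
  12 → USB stick 1  [load 20/23]
  18 → USB stick 2 (new)  [load 18/23]
  6 → USB stick 3 (new)  [load 6/23]
  14 → USB stick 3  [load 20/23]
  16 → USB stick 4 (new)  [load 16/23]
  3 → USB stick 1  [load 23/23]
  9 → USB stick 5 (new)  [load 9/23]
  5 → USB stick 2  [load 23/23]
  3 → USB stick 3  [load 23/23]
  10 → USB stick 5  [load 19/23]
  9 → USB stick 6 (new)  [load 9/23]
  12 → USB stick 6  [load 21/23]
6 USB sticks opened.

6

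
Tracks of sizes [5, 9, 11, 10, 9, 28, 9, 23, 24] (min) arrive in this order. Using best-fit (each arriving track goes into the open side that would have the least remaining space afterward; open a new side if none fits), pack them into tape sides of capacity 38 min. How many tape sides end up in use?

4

  5 → side 1 (new)  [load 5/38]
  9 → side 1  [load 14/38]
  11 → side 1  [load 25/38]
  10 → side 1  [load 35/38]
  9 → side 2 (new)  [load 9/38]
  28 → side 2  [load 37/38]
  9 → side 3 (new)  [load 9/38]
  23 → side 3  [load 32/38]
  24 → side 4 (new)  [load 24/38]
4 tape sides opened.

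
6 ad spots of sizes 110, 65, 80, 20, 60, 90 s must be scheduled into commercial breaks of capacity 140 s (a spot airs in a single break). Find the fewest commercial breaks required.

4

Total = 110 + 90 + 80 + 65 + 60 + 20 = 425 s.
Lower bound: ⌈425/140⌉ = 4 commercial breaks.
A packing using 4 commercial breaks:
  break 1: 110 + 20 = 130
  break 2: 90 = 90
  break 3: 80 + 60 = 140
  break 4: 65 = 65
This matches the lower bound, so 4 is optimal.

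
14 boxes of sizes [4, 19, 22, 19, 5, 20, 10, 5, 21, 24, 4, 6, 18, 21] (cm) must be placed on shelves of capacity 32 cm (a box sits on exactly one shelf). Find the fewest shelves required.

Total = 24 + 22 + 21 + 21 + 20 + 19 + 19 + 18 + 10 + 6 + 5 + 5 + 4 + 4 = 198 cm.
Lower bound: ⌈198/32⌉ = 7 shelves.
Also, 8 boxes each exceed 16 cm, and no two of those can share a shelf, so at least 8 shelves are needed.
A packing using 8 shelves:
  shelf 1: 24 + 6 = 30
  shelf 2: 22 + 10 = 32
  shelf 3: 21 + 5 + 5 = 31
  shelf 4: 21 + 4 + 4 = 29
  shelf 5: 20 = 20
  shelf 6: 19 = 19
  shelf 7: 19 = 19
  shelf 8: 18 = 18
This matches the lower bound, so 8 is optimal.

8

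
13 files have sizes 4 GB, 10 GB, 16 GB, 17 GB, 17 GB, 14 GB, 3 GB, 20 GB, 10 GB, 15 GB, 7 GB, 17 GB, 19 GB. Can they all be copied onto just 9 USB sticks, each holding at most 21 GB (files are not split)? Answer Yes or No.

Yes

A valid assignment using 9 USB sticks:
  USB stick 1: 20 = 20
  USB stick 2: 19 = 19
  USB stick 3: 17 + 4 = 21
  USB stick 4: 17 + 3 = 20
  USB stick 5: 17 = 17
  USB stick 6: 16 = 16
  USB stick 7: 15 = 15
  USB stick 8: 14 + 7 = 21
  USB stick 9: 10 + 10 = 20
Every load is within 21 GB, so 9 USB sticks suffice.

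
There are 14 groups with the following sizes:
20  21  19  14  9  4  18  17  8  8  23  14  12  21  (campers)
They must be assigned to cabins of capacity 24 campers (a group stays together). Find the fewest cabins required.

10

Total = 23 + 21 + 21 + 20 + 19 + 18 + 17 + 14 + 14 + 12 + 9 + 8 + 8 + 4 = 208 campers.
Lower bound: ⌈208/24⌉ = 9 cabins.
A packing using 10 cabins:
  cabin 1: 23 = 23
  cabin 2: 21 = 21
  cabin 3: 21 = 21
  cabin 4: 20 + 4 = 24
  cabin 5: 19 = 19
  cabin 6: 18 = 18
  cabin 7: 17 = 17
  cabin 8: 14 + 9 = 23
  cabin 9: 14 + 8 = 22
  cabin 10: 12 + 8 = 20
No arrangement into 9 cabins stays within capacity, so 10 is optimal.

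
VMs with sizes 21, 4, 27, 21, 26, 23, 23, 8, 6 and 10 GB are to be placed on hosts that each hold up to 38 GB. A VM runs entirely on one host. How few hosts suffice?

Total = 27 + 26 + 23 + 23 + 21 + 21 + 10 + 8 + 6 + 4 = 169 GB.
Lower bound: ⌈169/38⌉ = 5 hosts.
Also, 6 VMs each exceed 19 GB, and no two of those can share a host, so at least 6 hosts are needed.
A packing using 6 hosts:
  host 1: 27 + 10 = 37
  host 2: 26 + 8 + 4 = 38
  host 3: 23 + 6 = 29
  host 4: 23 = 23
  host 5: 21 = 21
  host 6: 21 = 21
This matches the lower bound, so 6 is optimal.

6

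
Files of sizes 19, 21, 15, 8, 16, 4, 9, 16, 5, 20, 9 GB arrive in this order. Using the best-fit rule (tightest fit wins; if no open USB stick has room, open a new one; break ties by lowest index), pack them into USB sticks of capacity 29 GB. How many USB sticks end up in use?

  19 → USB stick 1 (new)  [load 19/29]
  21 → USB stick 2 (new)  [load 21/29]
  15 → USB stick 3 (new)  [load 15/29]
  8 → USB stick 2  [load 29/29]
  16 → USB stick 4 (new)  [load 16/29]
  4 → USB stick 1  [load 23/29]
  9 → USB stick 4  [load 25/29]
  16 → USB stick 5 (new)  [load 16/29]
  5 → USB stick 1  [load 28/29]
  20 → USB stick 6 (new)  [load 20/29]
  9 → USB stick 6  [load 29/29]
6 USB sticks opened.

6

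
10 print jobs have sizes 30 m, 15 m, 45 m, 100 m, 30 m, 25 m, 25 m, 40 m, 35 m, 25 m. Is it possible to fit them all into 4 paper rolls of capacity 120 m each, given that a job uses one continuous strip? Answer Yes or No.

A valid assignment using 4 paper rolls:
  roll 1: 100 + 15 = 115
  roll 2: 45 + 40 + 35 = 120
  roll 3: 30 + 30 + 25 + 25 = 110
  roll 4: 25 = 25
Every load is within 120 m, so 4 paper rolls suffice.

Yes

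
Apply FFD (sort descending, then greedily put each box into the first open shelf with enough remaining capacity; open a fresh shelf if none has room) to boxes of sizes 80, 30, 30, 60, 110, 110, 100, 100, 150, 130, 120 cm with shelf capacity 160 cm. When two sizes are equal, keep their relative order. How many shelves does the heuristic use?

Sorted descending: 150, 130, 120, 110, 110, 100, 100, 80, 60, 30, 30.
  150 → shelf 1 (new)  [load 150/160]
  130 → shelf 2 (new)  [load 130/160]
  120 → shelf 3 (new)  [load 120/160]
  110 → shelf 4 (new)  [load 110/160]
  110 → shelf 5 (new)  [load 110/160]
  100 → shelf 6 (new)  [load 100/160]
  100 → shelf 7 (new)  [load 100/160]
  80 → shelf 8 (new)  [load 80/160]
  60 → shelf 6  [load 160/160]
  30 → shelf 2  [load 160/160]
  30 → shelf 3  [load 150/160]
8 shelves opened.

8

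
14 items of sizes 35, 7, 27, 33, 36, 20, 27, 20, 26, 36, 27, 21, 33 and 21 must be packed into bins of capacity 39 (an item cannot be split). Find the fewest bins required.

Total = 36 + 36 + 35 + 33 + 33 + 27 + 27 + 27 + 26 + 21 + 21 + 20 + 20 + 7 = 369.
Lower bound: ⌈369/39⌉ = 10 bins.
Also, 13 items each exceed 39/2, and no two of those can share a bin, so at least 13 bins are needed.
A packing using 13 bins:
  bin 1: 36 = 36
  bin 2: 36 = 36
  bin 3: 35 = 35
  bin 4: 33 = 33
  bin 5: 33 = 33
  bin 6: 27 + 7 = 34
  bin 7: 27 = 27
  bin 8: 27 = 27
  bin 9: 26 = 26
  bin 10: 21 = 21
  bin 11: 21 = 21
  bin 12: 20 = 20
  bin 13: 20 = 20
This matches the lower bound, so 13 is optimal.

13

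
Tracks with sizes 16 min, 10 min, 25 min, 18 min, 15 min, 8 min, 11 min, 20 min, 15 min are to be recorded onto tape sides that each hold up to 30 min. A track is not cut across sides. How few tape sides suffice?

Total = 25 + 20 + 18 + 16 + 15 + 15 + 11 + 10 + 8 = 138 min.
Lower bound: ⌈138/30⌉ = 5 tape sides.
A packing using 5 tape sides:
  side 1: 25 = 25
  side 2: 20 + 10 = 30
  side 3: 18 + 11 = 29
  side 4: 16 + 8 = 24
  side 5: 15 + 15 = 30
This matches the lower bound, so 5 is optimal.

5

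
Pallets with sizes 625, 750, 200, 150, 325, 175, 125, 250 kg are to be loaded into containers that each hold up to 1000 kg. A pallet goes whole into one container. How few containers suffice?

Total = 750 + 625 + 325 + 250 + 200 + 175 + 150 + 125 = 2600 kg.
Lower bound: ⌈2600/1000⌉ = 3 containers.
A packing using 3 containers:
  container 1: 750 + 250 = 1000
  container 2: 625 + 325 = 950
  container 3: 200 + 175 + 150 + 125 = 650
This matches the lower bound, so 3 is optimal.

3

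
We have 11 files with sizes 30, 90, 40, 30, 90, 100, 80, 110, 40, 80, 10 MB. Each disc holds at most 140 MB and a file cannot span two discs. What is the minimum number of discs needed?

6

Total = 110 + 100 + 90 + 90 + 80 + 80 + 40 + 40 + 30 + 30 + 10 = 700 MB.
Lower bound: ⌈700/140⌉ = 5 discs.
Also, 6 files each exceed 70 MB, and no two of those can share a disc, so at least 6 discs are needed.
A packing using 6 discs:
  disc 1: 110 + 30 = 140
  disc 2: 100 + 40 = 140
  disc 3: 90 + 40 + 10 = 140
  disc 4: 90 + 30 = 120
  disc 5: 80 = 80
  disc 6: 80 = 80
This matches the lower bound, so 6 is optimal.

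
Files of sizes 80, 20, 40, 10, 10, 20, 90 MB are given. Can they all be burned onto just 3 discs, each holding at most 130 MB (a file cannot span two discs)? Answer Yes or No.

A valid assignment using 3 discs:
  disc 1: 90 + 40 = 130
  disc 2: 80 + 20 + 20 + 10 = 130
  disc 3: 10 = 10
Every load is within 130 MB, so 3 discs suffice.

Yes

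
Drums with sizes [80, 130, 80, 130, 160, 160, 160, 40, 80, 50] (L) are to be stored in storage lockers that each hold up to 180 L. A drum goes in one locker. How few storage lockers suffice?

Total = 160 + 160 + 160 + 130 + 130 + 80 + 80 + 80 + 50 + 40 = 1070 L.
Lower bound: ⌈1070/180⌉ = 6 storage lockers.
A packing using 7 storage lockers:
  locker 1: 160 = 160
  locker 2: 160 = 160
  locker 3: 160 = 160
  locker 4: 130 + 50 = 180
  locker 5: 130 + 40 = 170
  locker 6: 80 + 80 = 160
  locker 7: 80 = 80
No arrangement into 6 storage lockers stays within capacity, so 7 is optimal.

7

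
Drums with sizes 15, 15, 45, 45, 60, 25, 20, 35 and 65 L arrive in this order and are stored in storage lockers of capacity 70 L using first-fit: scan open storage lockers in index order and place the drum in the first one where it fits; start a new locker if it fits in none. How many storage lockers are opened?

6

  15 → locker 1 (new)  [load 15/70]
  15 → locker 1  [load 30/70]
  45 → locker 2 (new)  [load 45/70]
  45 → locker 3 (new)  [load 45/70]
  60 → locker 4 (new)  [load 60/70]
  25 → locker 1  [load 55/70]
  20 → locker 2  [load 65/70]
  35 → locker 5 (new)  [load 35/70]
  65 → locker 6 (new)  [load 65/70]
6 storage lockers opened.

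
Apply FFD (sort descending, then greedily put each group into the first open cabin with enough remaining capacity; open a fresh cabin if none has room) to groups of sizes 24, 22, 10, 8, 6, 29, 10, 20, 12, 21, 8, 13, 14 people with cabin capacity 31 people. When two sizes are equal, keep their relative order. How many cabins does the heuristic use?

7

Sorted descending: 29, 24, 22, 21, 20, 14, 13, 12, 10, 10, 8, 8, 6.
  29 → cabin 1 (new)  [load 29/31]
  24 → cabin 2 (new)  [load 24/31]
  22 → cabin 3 (new)  [load 22/31]
  21 → cabin 4 (new)  [load 21/31]
  20 → cabin 5 (new)  [load 20/31]
  14 → cabin 6 (new)  [load 14/31]
  13 → cabin 6  [load 27/31]
  12 → cabin 7 (new)  [load 12/31]
  10 → cabin 4  [load 31/31]
  10 → cabin 5  [load 30/31]
  8 → cabin 3  [load 30/31]
  8 → cabin 7  [load 20/31]
  6 → cabin 2  [load 30/31]
7 cabins opened.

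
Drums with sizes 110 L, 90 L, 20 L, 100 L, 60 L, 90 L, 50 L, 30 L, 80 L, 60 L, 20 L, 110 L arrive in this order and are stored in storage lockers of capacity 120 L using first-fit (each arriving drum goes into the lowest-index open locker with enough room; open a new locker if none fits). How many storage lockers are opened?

  110 → locker 1 (new)  [load 110/120]
  90 → locker 2 (new)  [load 90/120]
  20 → locker 2  [load 110/120]
  100 → locker 3 (new)  [load 100/120]
  60 → locker 4 (new)  [load 60/120]
  90 → locker 5 (new)  [load 90/120]
  50 → locker 4  [load 110/120]
  30 → locker 5  [load 120/120]
  80 → locker 6 (new)  [load 80/120]
  60 → locker 7 (new)  [load 60/120]
  20 → locker 3  [load 120/120]
  110 → locker 8 (new)  [load 110/120]
8 storage lockers opened.

8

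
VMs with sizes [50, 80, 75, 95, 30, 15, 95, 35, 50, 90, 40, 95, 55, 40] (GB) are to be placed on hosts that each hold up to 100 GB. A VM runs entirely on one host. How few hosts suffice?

Total = 95 + 95 + 95 + 90 + 80 + 75 + 55 + 50 + 50 + 40 + 40 + 35 + 30 + 15 = 845 GB.
Lower bound: ⌈845/100⌉ = 9 hosts.
A packing using 10 hosts:
  host 1: 95 = 95
  host 2: 95 = 95
  host 3: 95 = 95
  host 4: 90 = 90
  host 5: 80 + 15 = 95
  host 6: 75 = 75
  host 7: 55 + 40 = 95
  host 8: 50 + 50 = 100
  host 9: 40 + 35 = 75
  host 10: 30 = 30
No arrangement into 9 hosts stays within capacity, so 10 is optimal.

10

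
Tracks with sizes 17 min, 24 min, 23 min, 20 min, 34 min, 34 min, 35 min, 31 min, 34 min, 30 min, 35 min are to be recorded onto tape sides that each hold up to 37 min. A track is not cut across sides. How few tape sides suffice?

Total = 35 + 35 + 34 + 34 + 34 + 31 + 30 + 24 + 23 + 20 + 17 = 317 min.
Lower bound: ⌈317/37⌉ = 9 tape sides.
Also, 10 tracks each exceed 37/2 min, and no two of those can share a side, so at least 10 tape sides are needed.
A packing using 10 tape sides:
  side 1: 35 = 35
  side 2: 35 = 35
  side 3: 34 = 34
  side 4: 34 = 34
  side 5: 34 = 34
  side 6: 31 = 31
  side 7: 30 = 30
  side 8: 24 = 24
  side 9: 23 = 23
  side 10: 20 + 17 = 37
This matches the lower bound, so 10 is optimal.

10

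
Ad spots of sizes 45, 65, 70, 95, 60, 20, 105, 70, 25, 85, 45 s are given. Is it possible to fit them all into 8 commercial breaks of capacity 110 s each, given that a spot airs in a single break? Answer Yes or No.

Yes

A valid assignment using 7 commercial breaks:
  break 1: 105 = 105
  break 2: 95 = 95
  break 3: 85 + 25 = 110
  break 4: 70 + 20 = 90
  break 5: 70 = 70
  break 6: 65 + 45 = 110
  break 7: 60 + 45 = 105
That uses only 7 ≤ 8, so 8 commercial breaks are enough.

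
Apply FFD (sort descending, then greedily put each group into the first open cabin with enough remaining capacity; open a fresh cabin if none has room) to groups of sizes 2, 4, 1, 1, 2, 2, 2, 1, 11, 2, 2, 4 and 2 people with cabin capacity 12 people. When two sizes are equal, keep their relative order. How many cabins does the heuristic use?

3

Sorted descending: 11, 4, 4, 2, 2, 2, 2, 2, 2, 2, 1, 1, 1.
  11 → cabin 1 (new)  [load 11/12]
  4 → cabin 2 (new)  [load 4/12]
  4 → cabin 2  [load 8/12]
  2 → cabin 2  [load 10/12]
  2 → cabin 2  [load 12/12]
  2 → cabin 3 (new)  [load 2/12]
  2 → cabin 3  [load 4/12]
  2 → cabin 3  [load 6/12]
  2 → cabin 3  [load 8/12]
  2 → cabin 3  [load 10/12]
  1 → cabin 1  [load 12/12]
  1 → cabin 3  [load 11/12]
  1 → cabin 3  [load 12/12]
3 cabins opened.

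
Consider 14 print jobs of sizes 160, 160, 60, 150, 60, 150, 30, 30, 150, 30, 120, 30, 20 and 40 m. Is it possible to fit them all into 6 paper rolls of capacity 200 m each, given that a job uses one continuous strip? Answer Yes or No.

Total = 1190 m; ⌈1190/200⌉ = 6.
The bound of 6 does not rule out 6, but exhaustive search shows no assignment into 6 paper rolls of capacity 200 m exists — the minimum is 7.

No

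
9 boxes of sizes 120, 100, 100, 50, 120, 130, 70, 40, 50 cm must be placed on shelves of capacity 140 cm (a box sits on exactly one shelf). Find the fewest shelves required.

7

Total = 130 + 120 + 120 + 100 + 100 + 70 + 50 + 50 + 40 = 780 cm.
Lower bound: ⌈780/140⌉ = 6 shelves.
A packing using 7 shelves:
  shelf 1: 130 = 130
  shelf 2: 120 = 120
  shelf 3: 120 = 120
  shelf 4: 100 + 40 = 140
  shelf 5: 100 = 100
  shelf 6: 70 + 50 = 120
  shelf 7: 50 = 50
No arrangement into 6 shelves stays within capacity, so 7 is optimal.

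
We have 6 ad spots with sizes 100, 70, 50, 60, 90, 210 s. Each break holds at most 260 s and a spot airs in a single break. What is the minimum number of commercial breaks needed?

Total = 210 + 100 + 90 + 70 + 60 + 50 = 580 s.
Lower bound: ⌈580/260⌉ = 3 commercial breaks.
A packing using 3 commercial breaks:
  break 1: 210 + 50 = 260
  break 2: 100 + 90 + 70 = 260
  break 3: 60 = 60
This matches the lower bound, so 3 is optimal.

3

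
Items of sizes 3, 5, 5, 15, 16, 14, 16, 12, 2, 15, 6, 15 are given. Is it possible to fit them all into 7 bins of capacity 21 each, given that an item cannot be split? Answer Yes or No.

Yes

A valid assignment using 7 bins:
  bin 1: 16 + 5 = 21
  bin 2: 16 + 5 = 21
  bin 3: 15 + 6 = 21
  bin 4: 15 + 3 + 2 = 20
  bin 5: 15 = 15
  bin 6: 14 = 14
  bin 7: 12 = 12
Every load is within 21, so 7 bins suffice.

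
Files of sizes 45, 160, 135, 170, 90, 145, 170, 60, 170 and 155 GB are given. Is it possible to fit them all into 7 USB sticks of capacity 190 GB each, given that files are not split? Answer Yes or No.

Total = 1300 GB; ⌈1300/190⌉ = 7.
The bound of 7 does not rule out 7, but exhaustive search shows no assignment into 7 USB sticks of capacity 190 GB exists — the minimum is 8.

No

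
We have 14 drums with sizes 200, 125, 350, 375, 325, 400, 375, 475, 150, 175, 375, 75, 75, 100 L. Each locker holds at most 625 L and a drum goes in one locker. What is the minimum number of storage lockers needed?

Total = 475 + 400 + 375 + 375 + 375 + 350 + 325 + 200 + 175 + 150 + 125 + 100 + 75 + 75 = 3575 L.
Lower bound: ⌈3575/625⌉ = 6 storage lockers.
Also, 7 drums each exceed 625/2 L, and no two of those can share a locker, so at least 7 storage lockers are needed.
A packing using 7 storage lockers:
  locker 1: 475 + 150 = 625
  locker 2: 400 + 200 = 600
  locker 3: 375 + 175 + 75 = 625
  locker 4: 375 + 125 + 100 = 600
  locker 5: 375 + 75 = 450
  locker 6: 350 = 350
  locker 7: 325 = 325
This matches the lower bound, so 7 is optimal.

7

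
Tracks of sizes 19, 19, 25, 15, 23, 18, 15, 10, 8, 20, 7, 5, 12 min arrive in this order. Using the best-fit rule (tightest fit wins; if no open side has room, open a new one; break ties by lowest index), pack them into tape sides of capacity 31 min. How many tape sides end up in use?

7

  19 → side 1 (new)  [load 19/31]
  19 → side 2 (new)  [load 19/31]
  25 → side 3 (new)  [load 25/31]
  15 → side 4 (new)  [load 15/31]
  23 → side 5 (new)  [load 23/31]
  18 → side 6 (new)  [load 18/31]
  15 → side 4  [load 30/31]
  10 → side 1  [load 29/31]
  8 → side 5  [load 31/31]
  20 → side 7 (new)  [load 20/31]
  7 → side 7  [load 27/31]
  5 → side 3  [load 30/31]
  12 → side 2  [load 31/31]
7 tape sides opened.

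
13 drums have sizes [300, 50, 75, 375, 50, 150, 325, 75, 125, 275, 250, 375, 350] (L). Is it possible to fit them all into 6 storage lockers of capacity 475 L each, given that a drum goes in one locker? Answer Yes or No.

Total = 2775 L; ⌈2775/475⌉ = 6.
7 drums each exceed half the capacity and cannot share a locker, forcing at least 7 storage lockers.
At least 7 storage lockers are required, but only 6 are allowed.

No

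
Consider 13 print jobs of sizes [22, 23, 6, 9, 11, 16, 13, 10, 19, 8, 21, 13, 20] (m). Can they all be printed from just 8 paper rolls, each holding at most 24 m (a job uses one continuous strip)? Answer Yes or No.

No

Total = 191 m; ⌈191/24⌉ = 8.
The bound of 8 does not rule out 8, but exhaustive search shows no assignment into 8 paper rolls of capacity 24 m exists — the minimum is 9.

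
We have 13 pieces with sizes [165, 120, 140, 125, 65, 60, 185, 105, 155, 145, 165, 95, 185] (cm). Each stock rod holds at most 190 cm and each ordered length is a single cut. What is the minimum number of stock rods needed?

11

Total = 185 + 185 + 165 + 165 + 155 + 145 + 140 + 125 + 120 + 105 + 95 + 65 + 60 = 1710 cm.
Lower bound: ⌈1710/190⌉ = 9 stock rods.
Also, 10 pieces each exceed 95 cm, and no two of those can share a stock rod, so at least 10 stock rods are needed.
A packing using 11 stock rods:
  stock rod 1: 185 = 185
  stock rod 2: 185 = 185
  stock rod 3: 165 = 165
  stock rod 4: 165 = 165
  stock rod 5: 155 = 155
  stock rod 6: 145 = 145
  stock rod 7: 140 = 140
  stock rod 8: 125 + 65 = 190
  stock rod 9: 120 + 60 = 180
  stock rod 10: 105 = 105
  stock rod 11: 95 = 95
No arrangement into 10 stock rods stays within capacity, so 11 is optimal.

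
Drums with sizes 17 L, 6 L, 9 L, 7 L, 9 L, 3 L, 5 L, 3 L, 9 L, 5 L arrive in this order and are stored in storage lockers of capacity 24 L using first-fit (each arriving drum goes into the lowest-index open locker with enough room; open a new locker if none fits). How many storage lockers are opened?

4

  17 → locker 1 (new)  [load 17/24]
  6 → locker 1  [load 23/24]
  9 → locker 2 (new)  [load 9/24]
  7 → locker 2  [load 16/24]
  9 → locker 3 (new)  [load 9/24]
  3 → locker 2  [load 19/24]
  5 → locker 2  [load 24/24]
  3 → locker 3  [load 12/24]
  9 → locker 3  [load 21/24]
  5 → locker 4 (new)  [load 5/24]
4 storage lockers opened.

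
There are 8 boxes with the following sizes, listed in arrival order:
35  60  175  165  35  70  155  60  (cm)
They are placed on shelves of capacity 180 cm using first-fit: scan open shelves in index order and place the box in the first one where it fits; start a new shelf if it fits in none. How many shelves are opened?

  35 → shelf 1 (new)  [load 35/180]
  60 → shelf 1  [load 95/180]
  175 → shelf 2 (new)  [load 175/180]
  165 → shelf 3 (new)  [load 165/180]
  35 → shelf 1  [load 130/180]
  70 → shelf 4 (new)  [load 70/180]
  155 → shelf 5 (new)  [load 155/180]
  60 → shelf 4  [load 130/180]
5 shelves opened.

5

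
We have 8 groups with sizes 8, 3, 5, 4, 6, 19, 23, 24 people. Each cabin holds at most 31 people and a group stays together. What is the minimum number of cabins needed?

3

Total = 24 + 23 + 19 + 8 + 6 + 5 + 4 + 3 = 92 people.
Lower bound: ⌈92/31⌉ = 3 cabins.
A packing using 3 cabins:
  cabin 1: 24 + 6 = 30
  cabin 2: 23 + 8 = 31
  cabin 3: 19 + 5 + 4 + 3 = 31
This matches the lower bound, so 3 is optimal.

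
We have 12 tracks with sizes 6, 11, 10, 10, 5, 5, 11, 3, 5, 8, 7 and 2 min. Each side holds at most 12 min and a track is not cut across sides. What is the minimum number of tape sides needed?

8

Total = 11 + 11 + 10 + 10 + 8 + 7 + 6 + 5 + 5 + 5 + 3 + 2 = 83 min.
Lower bound: ⌈83/12⌉ = 7 tape sides.
A packing using 8 tape sides:
  side 1: 11 = 11
  side 2: 11 = 11
  side 3: 10 + 2 = 12
  side 4: 10 = 10
  side 5: 8 + 3 = 11
  side 6: 7 + 5 = 12
  side 7: 6 + 5 = 11
  side 8: 5 = 5
No arrangement into 7 tape sides stays within capacity, so 8 is optimal.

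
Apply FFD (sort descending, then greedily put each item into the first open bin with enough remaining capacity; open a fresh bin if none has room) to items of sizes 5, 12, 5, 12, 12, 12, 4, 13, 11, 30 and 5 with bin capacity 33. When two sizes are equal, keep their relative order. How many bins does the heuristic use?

Sorted descending: 30, 13, 12, 12, 12, 12, 11, 5, 5, 5, 4.
  30 → bin 1 (new)  [load 30/33]
  13 → bin 2 (new)  [load 13/33]
  12 → bin 2  [load 25/33]
  12 → bin 3 (new)  [load 12/33]
  12 → bin 3  [load 24/33]
  12 → bin 4 (new)  [load 12/33]
  11 → bin 4  [load 23/33]
  5 → bin 2  [load 30/33]
  5 → bin 3  [load 29/33]
  5 → bin 4  [load 28/33]
  4 → bin 3  [load 33/33]
4 bins opened.

4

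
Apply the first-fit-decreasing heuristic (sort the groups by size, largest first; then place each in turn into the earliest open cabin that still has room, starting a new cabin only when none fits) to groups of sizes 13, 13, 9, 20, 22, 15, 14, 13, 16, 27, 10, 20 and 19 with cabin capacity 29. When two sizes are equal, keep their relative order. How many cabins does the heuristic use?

Sorted descending: 27, 22, 20, 20, 19, 16, 15, 14, 13, 13, 13, 10, 9.
  27 → cabin 1 (new)  [load 27/29]
  22 → cabin 2 (new)  [load 22/29]
  20 → cabin 3 (new)  [load 20/29]
  20 → cabin 4 (new)  [load 20/29]
  19 → cabin 5 (new)  [load 19/29]
  16 → cabin 6 (new)  [load 16/29]
  15 → cabin 7 (new)  [load 15/29]
  14 → cabin 7  [load 29/29]
  13 → cabin 6  [load 29/29]
  13 → cabin 8 (new)  [load 13/29]
  13 → cabin 8  [load 26/29]
  10 → cabin 5  [load 29/29]
  9 → cabin 3  [load 29/29]
8 cabins opened.

8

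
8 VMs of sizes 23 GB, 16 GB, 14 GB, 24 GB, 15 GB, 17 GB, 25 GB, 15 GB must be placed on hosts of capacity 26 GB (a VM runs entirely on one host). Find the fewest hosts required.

8

Total = 25 + 24 + 23 + 17 + 16 + 15 + 15 + 14 = 149 GB.
Lower bound: ⌈149/26⌉ = 6 hosts.
Also, 8 VMs each exceed 13 GB, and no two of those can share a host, so at least 8 hosts are needed.
A packing using 8 hosts:
  host 1: 25 = 25
  host 2: 24 = 24
  host 3: 23 = 23
  host 4: 17 = 17
  host 5: 16 = 16
  host 6: 15 = 15
  host 7: 15 = 15
  host 8: 14 = 14
This matches the lower bound, so 8 is optimal.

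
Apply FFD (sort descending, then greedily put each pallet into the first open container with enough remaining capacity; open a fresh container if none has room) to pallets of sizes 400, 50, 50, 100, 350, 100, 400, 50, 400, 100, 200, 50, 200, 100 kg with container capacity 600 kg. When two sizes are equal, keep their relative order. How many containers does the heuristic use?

Sorted descending: 400, 400, 400, 350, 200, 200, 100, 100, 100, 100, 50, 50, 50, 50.
  400 → container 1 (new)  [load 400/600]
  400 → container 2 (new)  [load 400/600]
  400 → container 3 (new)  [load 400/600]
  350 → container 4 (new)  [load 350/600]
  200 → container 1  [load 600/600]
  200 → container 2  [load 600/600]
  100 → container 3  [load 500/600]
  100 → container 3  [load 600/600]
  100 → container 4  [load 450/600]
  100 → container 4  [load 550/600]
  50 → container 4  [load 600/600]
  50 → container 5 (new)  [load 50/600]
  50 → container 5  [load 100/600]
  50 → container 5  [load 150/600]
5 containers opened.

5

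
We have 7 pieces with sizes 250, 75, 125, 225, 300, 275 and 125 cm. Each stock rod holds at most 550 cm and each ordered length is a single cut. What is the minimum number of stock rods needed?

3

Total = 300 + 275 + 250 + 225 + 125 + 125 + 75 = 1375 cm.
Lower bound: ⌈1375/550⌉ = 3 stock rods.
A packing using 3 stock rods:
  stock rod 1: 300 + 250 = 550
  stock rod 2: 275 + 225 = 500
  stock rod 3: 125 + 125 + 75 = 325
This matches the lower bound, so 3 is optimal.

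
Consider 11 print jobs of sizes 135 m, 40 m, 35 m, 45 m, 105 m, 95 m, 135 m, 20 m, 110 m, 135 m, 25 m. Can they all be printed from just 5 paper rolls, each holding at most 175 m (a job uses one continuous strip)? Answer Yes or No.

No

Total = 880 m; ⌈880/175⌉ = 6.
At least 6 paper rolls are required, but only 5 are allowed.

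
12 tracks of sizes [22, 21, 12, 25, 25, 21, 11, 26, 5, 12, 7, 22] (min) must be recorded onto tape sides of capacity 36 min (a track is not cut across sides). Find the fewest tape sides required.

7

Total = 26 + 25 + 25 + 22 + 22 + 21 + 21 + 12 + 12 + 11 + 7 + 5 = 209 min.
Lower bound: ⌈209/36⌉ = 6 tape sides.
Also, 7 tracks each exceed 18 min, and no two of those can share a side, so at least 7 tape sides are needed.
A packing using 7 tape sides:
  side 1: 26 + 7 = 33
  side 2: 25 + 11 = 36
  side 3: 25 + 5 = 30
  side 4: 22 + 12 = 34
  side 5: 22 + 12 = 34
  side 6: 21 = 21
  side 7: 21 = 21
This matches the lower bound, so 7 is optimal.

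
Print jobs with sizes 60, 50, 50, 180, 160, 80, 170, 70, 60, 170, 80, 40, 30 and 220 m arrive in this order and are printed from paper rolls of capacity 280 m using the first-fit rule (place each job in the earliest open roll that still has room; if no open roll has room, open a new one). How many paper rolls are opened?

6

  60 → roll 1 (new)  [load 60/280]
  50 → roll 1  [load 110/280]
  50 → roll 1  [load 160/280]
  180 → roll 2 (new)  [load 180/280]
  160 → roll 3 (new)  [load 160/280]
  80 → roll 1  [load 240/280]
  170 → roll 4 (new)  [load 170/280]
  70 → roll 2  [load 250/280]
  60 → roll 3  [load 220/280]
  170 → roll 5 (new)  [load 170/280]
  80 → roll 4  [load 250/280]
  40 → roll 1  [load 280/280]
  30 → roll 2  [load 280/280]
  220 → roll 6 (new)  [load 220/280]
6 paper rolls opened.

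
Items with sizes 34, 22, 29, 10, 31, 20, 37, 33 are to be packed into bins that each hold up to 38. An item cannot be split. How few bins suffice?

7

Total = 37 + 34 + 33 + 31 + 29 + 22 + 20 + 10 = 216.
Lower bound: ⌈216/38⌉ = 6 bins.
Also, 7 items each exceed 19, and no two of those can share a bin, so at least 7 bins are needed.
A packing using 7 bins:
  bin 1: 37 = 37
  bin 2: 34 = 34
  bin 3: 33 = 33
  bin 4: 31 = 31
  bin 5: 29 = 29
  bin 6: 22 + 10 = 32
  bin 7: 20 = 20
This matches the lower bound, so 7 is optimal.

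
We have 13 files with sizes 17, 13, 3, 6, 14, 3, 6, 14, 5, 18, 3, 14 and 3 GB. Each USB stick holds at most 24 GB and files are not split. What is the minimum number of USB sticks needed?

6

Total = 18 + 17 + 14 + 14 + 14 + 13 + 6 + 6 + 5 + 3 + 3 + 3 + 3 = 119 GB.
Lower bound: ⌈119/24⌉ = 5 USB sticks.
Also, 6 files each exceed 12 GB, and no two of those can share a USB stick, so at least 6 USB sticks are needed.
A packing using 6 USB sticks:
  USB stick 1: 18 + 6 = 24
  USB stick 2: 17 + 6 = 23
  USB stick 3: 14 + 5 + 3 = 22
  USB stick 4: 14 + 3 + 3 + 3 = 23
  USB stick 5: 14 = 14
  USB stick 6: 13 = 13
This matches the lower bound, so 6 is optimal.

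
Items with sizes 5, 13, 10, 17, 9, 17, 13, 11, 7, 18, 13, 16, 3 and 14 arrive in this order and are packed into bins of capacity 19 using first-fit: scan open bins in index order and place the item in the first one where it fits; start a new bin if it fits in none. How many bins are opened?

  5 → bin 1 (new)  [load 5/19]
  13 → bin 1  [load 18/19]
  10 → bin 2 (new)  [load 10/19]
  17 → bin 3 (new)  [load 17/19]
  9 → bin 2  [load 19/19]
  17 → bin 4 (new)  [load 17/19]
  13 → bin 5 (new)  [load 13/19]
  11 → bin 6 (new)  [load 11/19]
  7 → bin 6  [load 18/19]
  18 → bin 7 (new)  [load 18/19]
  13 → bin 8 (new)  [load 13/19]
  16 → bin 9 (new)  [load 16/19]
  3 → bin 5  [load 16/19]
  14 → bin 10 (new)  [load 14/19]
10 bins opened.

10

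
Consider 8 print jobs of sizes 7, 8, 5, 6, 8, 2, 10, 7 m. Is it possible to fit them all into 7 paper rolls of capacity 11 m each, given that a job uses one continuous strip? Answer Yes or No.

A valid assignment using 6 paper rolls:
  roll 1: 10 = 10
  roll 2: 8 + 2 = 10
  roll 3: 8 = 8
  roll 4: 7 = 7
  roll 5: 7 = 7
  roll 6: 6 + 5 = 11
That uses only 6 ≤ 7, so 7 paper rolls are enough.

Yes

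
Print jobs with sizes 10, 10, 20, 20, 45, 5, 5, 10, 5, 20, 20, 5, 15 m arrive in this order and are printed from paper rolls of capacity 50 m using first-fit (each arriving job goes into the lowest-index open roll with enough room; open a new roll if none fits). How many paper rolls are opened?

  10 → roll 1 (new)  [load 10/50]
  10 → roll 1  [load 20/50]
  20 → roll 1  [load 40/50]
  20 → roll 2 (new)  [load 20/50]
  45 → roll 3 (new)  [load 45/50]
  5 → roll 1  [load 45/50]
  5 → roll 1  [load 50/50]
  10 → roll 2  [load 30/50]
  5 → roll 2  [load 35/50]
  20 → roll 4 (new)  [load 20/50]
  20 → roll 4  [load 40/50]
  5 → roll 2  [load 40/50]
  15 → roll 5 (new)  [load 15/50]
5 paper rolls opened.

5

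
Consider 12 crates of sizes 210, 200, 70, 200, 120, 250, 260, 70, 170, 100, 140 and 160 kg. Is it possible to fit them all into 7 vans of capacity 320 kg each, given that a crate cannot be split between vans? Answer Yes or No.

Yes

A valid assignment using 7 vans:
  van 1: 260 = 260
  van 2: 250 + 70 = 320
  van 3: 210 + 100 = 310
  van 4: 200 + 120 = 320
  van 5: 200 + 70 = 270
  van 6: 170 + 140 = 310
  van 7: 160 = 160
Every load is within 320 kg, so 7 vans suffice.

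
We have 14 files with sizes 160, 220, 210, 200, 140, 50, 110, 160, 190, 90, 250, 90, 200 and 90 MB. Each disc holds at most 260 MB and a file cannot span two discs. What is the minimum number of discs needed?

10

Total = 250 + 220 + 210 + 200 + 200 + 190 + 160 + 160 + 140 + 110 + 90 + 90 + 90 + 50 = 2160 MB.
Lower bound: ⌈2160/260⌉ = 9 discs.
A packing using 10 discs:
  disc 1: 250 = 250
  disc 2: 220 = 220
  disc 3: 210 + 50 = 260
  disc 4: 200 = 200
  disc 5: 200 = 200
  disc 6: 190 = 190
  disc 7: 160 + 90 = 250
  disc 8: 160 + 90 = 250
  disc 9: 140 + 110 = 250
  disc 10: 90 = 90
No arrangement into 9 discs stays within capacity, so 10 is optimal.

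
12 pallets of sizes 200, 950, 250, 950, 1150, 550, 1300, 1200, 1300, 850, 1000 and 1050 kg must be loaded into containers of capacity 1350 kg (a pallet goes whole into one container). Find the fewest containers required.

Total = 1300 + 1300 + 1200 + 1150 + 1050 + 1000 + 950 + 950 + 850 + 550 + 250 + 200 = 10750 kg.
Lower bound: ⌈10750/1350⌉ = 8 containers.
Also, 9 pallets each exceed 675 kg, and no two of those can share a container, so at least 9 containers are needed.
A packing using 10 containers:
  container 1: 1300 = 1300
  container 2: 1300 = 1300
  container 3: 1200 = 1200
  container 4: 1150 + 200 = 1350
  container 5: 1050 + 250 = 1300
  container 6: 1000 = 1000
  container 7: 950 = 950
  container 8: 950 = 950
  container 9: 850 = 850
  container 10: 550 = 550
No arrangement into 9 containers stays within capacity, so 10 is optimal.

10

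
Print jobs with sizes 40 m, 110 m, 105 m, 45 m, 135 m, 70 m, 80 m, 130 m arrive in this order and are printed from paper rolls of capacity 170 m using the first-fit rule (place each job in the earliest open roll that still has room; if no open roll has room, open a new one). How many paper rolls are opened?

5

  40 → roll 1 (new)  [load 40/170]
  110 → roll 1  [load 150/170]
  105 → roll 2 (new)  [load 105/170]
  45 → roll 2  [load 150/170]
  135 → roll 3 (new)  [load 135/170]
  70 → roll 4 (new)  [load 70/170]
  80 → roll 4  [load 150/170]
  130 → roll 5 (new)  [load 130/170]
5 paper rolls opened.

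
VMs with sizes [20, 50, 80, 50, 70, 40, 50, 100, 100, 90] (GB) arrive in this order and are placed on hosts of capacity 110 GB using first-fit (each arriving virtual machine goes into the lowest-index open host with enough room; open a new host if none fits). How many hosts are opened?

7

  20 → host 1 (new)  [load 20/110]
  50 → host 1  [load 70/110]
  80 → host 2 (new)  [load 80/110]
  50 → host 3 (new)  [load 50/110]
  70 → host 4 (new)  [load 70/110]
  40 → host 1  [load 110/110]
  50 → host 3  [load 100/110]
  100 → host 5 (new)  [load 100/110]
  100 → host 6 (new)  [load 100/110]
  90 → host 7 (new)  [load 90/110]
7 hosts opened.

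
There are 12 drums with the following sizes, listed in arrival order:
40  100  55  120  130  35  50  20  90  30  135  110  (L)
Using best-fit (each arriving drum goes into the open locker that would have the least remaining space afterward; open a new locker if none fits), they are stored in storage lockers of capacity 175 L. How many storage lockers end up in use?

6

  40 → locker 1 (new)  [load 40/175]
  100 → locker 1  [load 140/175]
  55 → locker 2 (new)  [load 55/175]
  120 → locker 2  [load 175/175]
  130 → locker 3 (new)  [load 130/175]
  35 → locker 1  [load 175/175]
  50 → locker 4 (new)  [load 50/175]
  20 → locker 3  [load 150/175]
  90 → locker 4  [load 140/175]
  30 → locker 4  [load 170/175]
  135 → locker 5 (new)  [load 135/175]
  110 → locker 6 (new)  [load 110/175]
6 storage lockers opened.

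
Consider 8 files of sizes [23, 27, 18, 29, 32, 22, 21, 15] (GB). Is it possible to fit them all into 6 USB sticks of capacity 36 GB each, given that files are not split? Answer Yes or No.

Total = 187 GB; ⌈187/36⌉ = 6.
The bound of 6 does not rule out 6, but exhaustive search shows no assignment into 6 USB sticks of capacity 36 GB exists — the minimum is 7.

No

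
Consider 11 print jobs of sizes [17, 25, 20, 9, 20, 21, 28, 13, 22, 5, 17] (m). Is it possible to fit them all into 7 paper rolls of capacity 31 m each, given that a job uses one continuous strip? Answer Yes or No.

Total = 197 m; ⌈197/31⌉ = 7.
8 print jobs each exceed half the capacity and cannot share a roll, forcing at least 8 paper rolls.
At least 8 paper rolls are required, but only 7 are allowed.

No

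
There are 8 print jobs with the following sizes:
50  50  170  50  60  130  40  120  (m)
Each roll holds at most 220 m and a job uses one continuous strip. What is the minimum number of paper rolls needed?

4

Total = 170 + 130 + 120 + 60 + 50 + 50 + 50 + 40 = 670 m.
Lower bound: ⌈670/220⌉ = 4 paper rolls.
A packing using 4 paper rolls:
  roll 1: 170 + 50 = 220
  roll 2: 130 + 60 = 190
  roll 3: 120 + 50 + 50 = 220
  roll 4: 40 = 40
This matches the lower bound, so 4 is optimal.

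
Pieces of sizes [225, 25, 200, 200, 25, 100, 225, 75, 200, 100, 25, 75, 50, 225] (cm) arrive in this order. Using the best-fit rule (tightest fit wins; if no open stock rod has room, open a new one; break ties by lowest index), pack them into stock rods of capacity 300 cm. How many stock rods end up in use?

6

  225 → stock rod 1 (new)  [load 225/300]
  25 → stock rod 1  [load 250/300]
  200 → stock rod 2 (new)  [load 200/300]
  200 → stock rod 3 (new)  [load 200/300]
  25 → stock rod 1  [load 275/300]
  100 → stock rod 2  [load 300/300]
  225 → stock rod 4 (new)  [load 225/300]
  75 → stock rod 4  [load 300/300]
  200 → stock rod 5 (new)  [load 200/300]
  100 → stock rod 3  [load 300/300]
  25 → stock rod 1  [load 300/300]
  75 → stock rod 5  [load 275/300]
  50 → stock rod 6 (new)  [load 50/300]
  225 → stock rod 6  [load 275/300]
6 stock rods opened.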